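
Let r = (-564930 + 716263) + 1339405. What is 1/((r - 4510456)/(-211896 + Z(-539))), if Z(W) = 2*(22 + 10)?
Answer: 105916/1509859 ≈ 0.070150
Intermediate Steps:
Z(W) = 64 (Z(W) = 2*32 = 64)
r = 1490738 (r = 151333 + 1339405 = 1490738)
1/((r - 4510456)/(-211896 + Z(-539))) = 1/((1490738 - 4510456)/(-211896 + 64)) = 1/(-3019718/(-211832)) = 1/(-3019718*(-1/211832)) = 1/(1509859/105916) = 105916/1509859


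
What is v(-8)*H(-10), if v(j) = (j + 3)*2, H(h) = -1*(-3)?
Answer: -30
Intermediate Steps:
H(h) = 3
v(j) = 6 + 2*j (v(j) = (3 + j)*2 = 6 + 2*j)
v(-8)*H(-10) = (6 + 2*(-8))*3 = (6 - 16)*3 = -10*3 = -30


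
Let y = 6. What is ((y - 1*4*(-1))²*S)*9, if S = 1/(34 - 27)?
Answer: 900/7 ≈ 128.57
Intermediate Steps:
S = ⅐ (S = 1/7 = ⅐ ≈ 0.14286)
((y - 1*4*(-1))²*S)*9 = ((6 - 1*4*(-1))²*(⅐))*9 = ((6 - 4*(-1))²*(⅐))*9 = ((6 + 4)²*(⅐))*9 = (10²*(⅐))*9 = (100*(⅐))*9 = (100/7)*9 = 900/7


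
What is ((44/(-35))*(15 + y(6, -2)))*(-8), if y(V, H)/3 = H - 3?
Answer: 0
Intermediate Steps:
y(V, H) = -9 + 3*H (y(V, H) = 3*(H - 3) = 3*(-3 + H) = -9 + 3*H)
((44/(-35))*(15 + y(6, -2)))*(-8) = ((44/(-35))*(15 + (-9 + 3*(-2))))*(-8) = ((44*(-1/35))*(15 + (-9 - 6)))*(-8) = -44*(15 - 15)/35*(-8) = -44/35*0*(-8) = 0*(-8) = 0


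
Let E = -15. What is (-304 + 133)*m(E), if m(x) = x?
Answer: 2565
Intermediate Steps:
(-304 + 133)*m(E) = (-304 + 133)*(-15) = -171*(-15) = 2565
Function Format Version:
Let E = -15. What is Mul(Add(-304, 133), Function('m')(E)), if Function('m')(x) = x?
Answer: 2565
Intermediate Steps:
Mul(Add(-304, 133), Function('m')(E)) = Mul(Add(-304, 133), -15) = Mul(-171, -15) = 2565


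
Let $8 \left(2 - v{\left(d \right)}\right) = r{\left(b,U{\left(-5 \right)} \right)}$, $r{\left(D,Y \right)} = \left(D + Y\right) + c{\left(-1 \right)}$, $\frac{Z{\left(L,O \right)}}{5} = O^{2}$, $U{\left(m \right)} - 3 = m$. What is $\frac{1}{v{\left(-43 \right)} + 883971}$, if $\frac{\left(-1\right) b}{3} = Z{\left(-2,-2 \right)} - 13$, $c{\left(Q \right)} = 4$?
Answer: $\frac{8}{7071803} \approx 1.1313 \cdot 10^{-6}$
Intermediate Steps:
$U{\left(m \right)} = 3 + m$
$Z{\left(L,O \right)} = 5 O^{2}$
$b = -21$ ($b = - 3 \left(5 \left(-2\right)^{2} - 13\right) = - 3 \left(5 \cdot 4 - 13\right) = - 3 \left(20 - 13\right) = \left(-3\right) 7 = -21$)
$r{\left(D,Y \right)} = 4 + D + Y$ ($r{\left(D,Y \right)} = \left(D + Y\right) + 4 = 4 + D + Y$)
$v{\left(d \right)} = \frac{35}{8}$ ($v{\left(d \right)} = 2 - \frac{4 - 21 + \left(3 - 5\right)}{8} = 2 - \frac{4 - 21 - 2}{8} = 2 - - \frac{19}{8} = 2 + \frac{19}{8} = \frac{35}{8}$)
$\frac{1}{v{\left(-43 \right)} + 883971} = \frac{1}{\frac{35}{8} + 883971} = \frac{1}{\frac{7071803}{8}} = \frac{8}{7071803}$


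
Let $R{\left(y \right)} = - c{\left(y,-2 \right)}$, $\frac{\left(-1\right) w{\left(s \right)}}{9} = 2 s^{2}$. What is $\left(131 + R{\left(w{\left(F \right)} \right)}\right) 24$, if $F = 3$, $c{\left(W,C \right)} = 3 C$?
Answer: $3288$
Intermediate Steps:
$w{\left(s \right)} = - 18 s^{2}$ ($w{\left(s \right)} = - 9 \cdot 2 s^{2} = - 18 s^{2}$)
$R{\left(y \right)} = 6$ ($R{\left(y \right)} = - 3 \left(-2\right) = \left(-1\right) \left(-6\right) = 6$)
$\left(131 + R{\left(w{\left(F \right)} \right)}\right) 24 = \left(131 + 6\right) 24 = 137 \cdot 24 = 3288$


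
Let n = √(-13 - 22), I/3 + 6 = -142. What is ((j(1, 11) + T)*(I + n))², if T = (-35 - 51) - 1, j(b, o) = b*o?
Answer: 1138455376 - 5129088*I*√35 ≈ 1.1385e+9 - 3.0344e+7*I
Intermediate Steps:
I = -444 (I = -18 + 3*(-142) = -18 - 426 = -444)
T = -87 (T = -86 - 1 = -87)
n = I*√35 (n = √(-35) = I*√35 ≈ 5.9161*I)
((j(1, 11) + T)*(I + n))² = ((1*11 - 87)*(-444 + I*√35))² = ((11 - 87)*(-444 + I*√35))² = (-76*(-444 + I*√35))² = (33744 - 76*I*√35)²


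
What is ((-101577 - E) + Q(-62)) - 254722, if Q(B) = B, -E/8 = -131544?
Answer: -1408713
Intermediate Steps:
E = 1052352 (E = -8*(-131544) = 1052352)
((-101577 - E) + Q(-62)) - 254722 = ((-101577 - 1*1052352) - 62) - 254722 = ((-101577 - 1052352) - 62) - 254722 = (-1153929 - 62) - 254722 = -1153991 - 254722 = -1408713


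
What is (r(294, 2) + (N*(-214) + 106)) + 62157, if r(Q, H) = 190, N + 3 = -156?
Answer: 96479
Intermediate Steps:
N = -159 (N = -3 - 156 = -159)
(r(294, 2) + (N*(-214) + 106)) + 62157 = (190 + (-159*(-214) + 106)) + 62157 = (190 + (34026 + 106)) + 62157 = (190 + 34132) + 62157 = 34322 + 62157 = 96479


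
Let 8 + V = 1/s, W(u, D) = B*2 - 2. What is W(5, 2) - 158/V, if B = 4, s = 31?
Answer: 6380/247 ≈ 25.830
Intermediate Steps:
W(u, D) = 6 (W(u, D) = 4*2 - 2 = 8 - 2 = 6)
V = -247/31 (V = -8 + 1/31 = -247/31 ≈ -7.9677)
W(5, 2) - 158/V = 6 - 158/(-247/31) = 6 - 158*(-31/247) = 6 + 4898/247 = 6380/247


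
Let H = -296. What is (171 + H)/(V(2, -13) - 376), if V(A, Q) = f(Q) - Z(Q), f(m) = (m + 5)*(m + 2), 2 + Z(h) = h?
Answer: 125/273 ≈ 0.45788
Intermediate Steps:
Z(h) = -2 + h
f(m) = (2 + m)*(5 + m) (f(m) = (5 + m)*(2 + m) = (2 + m)*(5 + m))
V(A, Q) = 12 + Q² + 6*Q (V(A, Q) = (10 + Q² + 7*Q) - (-2 + Q) = (10 + Q² + 7*Q) + (2 - Q) = 12 + Q² + 6*Q)
(171 + H)/(V(2, -13) - 376) = (171 - 296)/((12 + (-13)² + 6*(-13)) - 376) = -125/((12 + 169 - 78) - 376) = -125/(103 - 376) = -125/(-273) = -125*(-1/273) = 125/273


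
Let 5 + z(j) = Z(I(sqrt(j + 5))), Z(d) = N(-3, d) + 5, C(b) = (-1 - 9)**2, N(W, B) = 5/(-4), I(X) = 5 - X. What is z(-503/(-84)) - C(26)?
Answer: -405/4 ≈ -101.25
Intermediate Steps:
N(W, B) = -5/4 (N(W, B) = 5*(-1/4) = -5/4)
C(b) = 100 (C(b) = (-10)**2 = 100)
Z(d) = 15/4 (Z(d) = -5/4 + 5 = 15/4)
z(j) = -5/4 (z(j) = -5 + 15/4 = -5/4)
z(-503/(-84)) - C(26) = -5/4 - 1*100 = -5/4 - 100 = -405/4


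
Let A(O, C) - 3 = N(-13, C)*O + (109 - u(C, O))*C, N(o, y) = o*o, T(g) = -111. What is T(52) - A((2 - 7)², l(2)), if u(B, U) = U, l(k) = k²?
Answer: -4675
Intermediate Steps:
N(o, y) = o²
A(O, C) = 3 + 169*O + C*(109 - O) (A(O, C) = 3 + ((-13)²*O + (109 - O)*C) = 3 + (169*O + C*(109 - O)) = 3 + 169*O + C*(109 - O))
T(52) - A((2 - 7)², l(2)) = -111 - (3 + 109*2² + 169*(2 - 7)² - 1*2²*(2 - 7)²) = -111 - (3 + 109*4 + 169*(-5)² - 1*4*(-5)²) = -111 - (3 + 436 + 169*25 - 1*4*25) = -111 - (3 + 436 + 4225 - 100) = -111 - 1*4564 = -111 - 4564 = -4675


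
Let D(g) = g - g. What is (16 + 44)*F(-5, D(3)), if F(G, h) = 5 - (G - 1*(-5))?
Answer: 300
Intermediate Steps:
D(g) = 0
F(G, h) = -G (F(G, h) = 5 - (G + 5) = 5 - (5 + G) = 5 + (-5 - G) = -G)
(16 + 44)*F(-5, D(3)) = (16 + 44)*(-1*(-5)) = 60*5 = 300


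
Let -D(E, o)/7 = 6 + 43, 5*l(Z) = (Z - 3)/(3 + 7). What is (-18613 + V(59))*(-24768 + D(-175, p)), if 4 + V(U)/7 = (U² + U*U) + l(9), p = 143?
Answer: -18892160406/25 ≈ -7.5569e+8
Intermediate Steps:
l(Z) = -3/50 + Z/50 (l(Z) = ((Z - 3)/(3 + 7))/5 = ((-3 + Z)/10)/5 = ((-3 + Z)*(⅒))/5 = (-3/10 + Z/10)/5 = -3/50 + Z/50)
D(E, o) = -343 (D(E, o) = -7*(6 + 43) = -7*49 = -343)
V(U) = -679/25 + 14*U² (V(U) = -28 + 7*((U² + U*U) + (-3/50 + (1/50)*9)) = -28 + 7*((U² + U²) + (-3/50 + 9/50)) = -28 + 7*(2*U² + 3/25) = -28 + 7*(3/25 + 2*U²) = -28 + (21/25 + 14*U²) = -679/25 + 14*U²)
(-18613 + V(59))*(-24768 + D(-175, p)) = (-18613 + (-679/25 + 14*59²))*(-24768 - 343) = (-18613 + (-679/25 + 14*3481))*(-25111) = (-18613 + (-679/25 + 48734))*(-25111) = (-18613 + 1217671/25)*(-25111) = (752346/25)*(-25111) = -18892160406/25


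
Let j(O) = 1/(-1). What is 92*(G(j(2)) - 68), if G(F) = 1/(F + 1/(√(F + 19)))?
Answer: -108008/17 - 276*√2/17 ≈ -6376.4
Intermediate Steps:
j(O) = -1
G(F) = 1/(F + (19 + F)^(-½)) (G(F) = 1/(F + 1/(√(19 + F))) = 1/(F + (19 + F)^(-½)))
92*(G(j(2)) - 68) = 92*(√(19 - 1)/(1 - √(19 - 1)) - 68) = 92*(√18/(1 - √18) - 68) = 92*((3*√2)/(1 - 3*√2) - 68) = 92*(3*√2/(1 - 3*√2) - 68) = 92*(-68 + 3*√2/(1 - 3*√2)) = -6256 + 276*√2/(1 - 3*√2)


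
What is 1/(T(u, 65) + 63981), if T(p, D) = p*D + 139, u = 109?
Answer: 1/71205 ≈ 1.4044e-5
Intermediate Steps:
T(p, D) = 139 + D*p (T(p, D) = D*p + 139 = 139 + D*p)
1/(T(u, 65) + 63981) = 1/((139 + 65*109) + 63981) = 1/((139 + 7085) + 63981) = 1/(7224 + 63981) = 1/71205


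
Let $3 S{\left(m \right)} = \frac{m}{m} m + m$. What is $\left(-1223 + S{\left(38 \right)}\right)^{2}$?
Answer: $\frac{12909649}{9} \approx 1.4344 \cdot 10^{6}$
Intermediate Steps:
$S{\left(m \right)} = \frac{2 m}{3}$ ($S{\left(m \right)} = \frac{\frac{m}{m} m + m}{3} = \frac{1 m + m}{3} = \frac{m + m}{3} = \frac{2 m}{3}$)
$\left(-1223 + S{\left(38 \right)}\right)^{2} = \left(-1223 + \frac{2}{3} \cdot 38\right)^{2} = \left(-1223 + \frac{76}{3}\right)^{2} = \left(- \frac{3593}{3}\right)^{2} = \frac{12909649}{9}$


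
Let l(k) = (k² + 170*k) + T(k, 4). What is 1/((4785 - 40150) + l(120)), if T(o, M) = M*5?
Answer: -1/545 ≈ -0.0018349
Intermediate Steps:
T(o, M) = 5*M
l(k) = 20 + k² + 170*k (l(k) = (k² + 170*k) + 5*4 = (k² + 170*k) + 20 = 20 + k² + 170*k)
1/((4785 - 40150) + l(120)) = 1/((4785 - 40150) + (20 + 120² + 170*120)) = 1/(-35365 + (20 + 14400 + 20400)) = 1/(-35365 + 34820) = 1/(-545) = -1/545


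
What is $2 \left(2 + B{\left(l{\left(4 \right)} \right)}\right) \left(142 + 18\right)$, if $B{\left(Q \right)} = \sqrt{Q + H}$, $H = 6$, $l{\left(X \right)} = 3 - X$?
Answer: $640 + 320 \sqrt{5} \approx 1355.5$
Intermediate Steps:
$B{\left(Q \right)} = \sqrt{6 + Q}$ ($B{\left(Q \right)} = \sqrt{Q + 6} = \sqrt{6 + Q}$)
$2 \left(2 + B{\left(l{\left(4 \right)} \right)}\right) \left(142 + 18\right) = 2 \left(2 + \sqrt{6 + \left(3 - 4\right)}\right) \left(142 + 18\right) = 2 \left(2 + \sqrt{6 + \left(3 - 4\right)}\right) 160 = 2 \left(2 + \sqrt{6 - 1}\right) 160 = 2 \left(2 + \sqrt{5}\right) 160 = \left(4 + 2 \sqrt{5}\right) 160 = 640 + 320 \sqrt{5}$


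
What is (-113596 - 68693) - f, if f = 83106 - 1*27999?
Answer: -237396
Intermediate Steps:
f = 55107 (f = 83106 - 27999 = 55107)
(-113596 - 68693) - f = (-113596 - 68693) - 1*55107 = -182289 - 55107 = -237396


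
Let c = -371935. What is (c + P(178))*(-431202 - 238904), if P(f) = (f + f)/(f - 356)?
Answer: 249237215322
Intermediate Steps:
P(f) = 2*f/(-356 + f) (P(f) = (2*f)/(-356 + f) = 2*f/(-356 + f))
(c + P(178))*(-431202 - 238904) = (-371935 + 2*178/(-356 + 178))*(-431202 - 238904) = (-371935 + 2*178/(-178))*(-670106) = (-371935 + 2*178*(-1/178))*(-670106) = (-371935 - 2)*(-670106) = -371937*(-670106) = 249237215322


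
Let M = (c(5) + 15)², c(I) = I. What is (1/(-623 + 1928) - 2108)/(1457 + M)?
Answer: -2750939/2423385 ≈ -1.1352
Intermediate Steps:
M = 400 (M = (5 + 15)² = 20² = 400)
(1/(-623 + 1928) - 2108)/(1457 + M) = (1/(-623 + 1928) - 2108)/(1457 + 400) = (1/1305 - 2108)/1857 = (1/1305 - 2108)*(1/1857) = -2750939/1305*1/1857 = -2750939/2423385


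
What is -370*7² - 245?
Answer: -18375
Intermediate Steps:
-370*7² - 245 = -370*49 - 245 = -18130 - 245 = -18375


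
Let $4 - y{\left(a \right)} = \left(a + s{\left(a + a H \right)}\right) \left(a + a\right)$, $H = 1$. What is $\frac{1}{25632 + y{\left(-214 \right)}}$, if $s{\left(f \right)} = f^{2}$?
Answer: $\frac{1}{78336796} \approx 1.2765 \cdot 10^{-8}$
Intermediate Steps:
$y{\left(a \right)} = 4 - 2 a \left(a + 4 a^{2}\right)$ ($y{\left(a \right)} = 4 - \left(a + \left(a + a 1\right)^{2}\right) \left(a + a\right) = 4 - \left(a + \left(a + a\right)^{2}\right) 2 a = 4 - \left(a + \left(2 a\right)^{2}\right) 2 a = 4 - \left(a + 4 a^{2}\right) 2 a = 4 - 2 a \left(a + 4 a^{2}\right)$)
$\frac{1}{25632 + y{\left(-214 \right)}} = \frac{1}{25632 - \left(-4 - 78402752 + 91592\right)} = \frac{1}{25632 - -78311164} = \frac{1}{25632 + \left(4 + 78402752 - 91592\right)} = \frac{1}{25632 + 78311164} = \frac{1}{78336796}$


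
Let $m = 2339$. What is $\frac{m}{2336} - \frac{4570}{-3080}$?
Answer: $\frac{446991}{179872} \approx 2.4851$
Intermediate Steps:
$\frac{m}{2336} - \frac{4570}{-3080} = \frac{2339}{2336} - \frac{4570}{-3080} = 2339 \cdot \frac{1}{2336} - - \frac{457}{308} = \frac{2339}{2336} + \frac{457}{308} = \frac{446991}{179872}$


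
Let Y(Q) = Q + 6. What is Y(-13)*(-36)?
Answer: 252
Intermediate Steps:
Y(Q) = 6 + Q
Y(-13)*(-36) = (6 - 13)*(-36) = -7*(-36) = 252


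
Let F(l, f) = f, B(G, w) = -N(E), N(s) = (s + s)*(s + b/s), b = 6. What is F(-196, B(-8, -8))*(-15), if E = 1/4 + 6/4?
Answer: 2175/8 ≈ 271.88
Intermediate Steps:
E = 7/4 (E = 1*(¼) + 6*(¼) = ¼ + 3/2 = 7/4 ≈ 1.7500)
N(s) = 2*s*(s + 6/s) (N(s) = (s + s)*(s + 6/s) = (2*s)*(s + 6/s) = 2*s*(s + 6/s))
B(G, w) = -145/8 (B(G, w) = -(12 + 2*(7/4)²) = -(12 + 2*(49/16)) = -(12 + 49/8) = -1*145/8 = -145/8)
F(-196, B(-8, -8))*(-15) = -145/8*(-15) = 2175/8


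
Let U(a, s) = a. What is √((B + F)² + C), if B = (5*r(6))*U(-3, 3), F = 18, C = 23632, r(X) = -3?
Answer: √27601 ≈ 166.14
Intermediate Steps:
B = 45 (B = (5*(-3))*(-3) = -15*(-3) = 45)
√((B + F)² + C) = √((45 + 18)² + 23632) = √(63² + 23632) = √(3969 + 23632) = √27601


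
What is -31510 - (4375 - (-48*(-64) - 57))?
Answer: -32870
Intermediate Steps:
-31510 - (4375 - (-48*(-64) - 57)) = -31510 - (4375 - (3072 - 57)) = -31510 - (4375 - 1*3015) = -31510 - (4375 - 3015) = -31510 - 1*1360 = -31510 - 1360 = -32870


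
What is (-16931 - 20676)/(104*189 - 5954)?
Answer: -37607/13702 ≈ -2.7446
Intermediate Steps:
(-16931 - 20676)/(104*189 - 5954) = -37607/(19656 - 5954) = -37607/13702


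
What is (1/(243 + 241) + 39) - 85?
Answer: -22263/484 ≈ -45.998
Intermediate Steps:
(1/(243 + 241) + 39) - 85 = (1/484 + 39) - 85 = 18877/484 - 85 = -22263/484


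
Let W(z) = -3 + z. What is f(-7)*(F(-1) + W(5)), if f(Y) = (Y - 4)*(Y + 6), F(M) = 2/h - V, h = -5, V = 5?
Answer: -187/5 ≈ -37.400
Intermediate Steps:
F(M) = -27/5 (F(M) = 2/(-5) - 1*5 = 2*(-1/5) - 5 = -2/5 - 5 = -27/5)
f(Y) = (-4 + Y)*(6 + Y)
f(-7)*(F(-1) + W(5)) = (-24 + (-7)**2 + 2*(-7))*(-27/5 + (-3 + 5)) = (-24 + 49 - 14)*(-27/5 + 2) = 11*(-17/5) = -187/5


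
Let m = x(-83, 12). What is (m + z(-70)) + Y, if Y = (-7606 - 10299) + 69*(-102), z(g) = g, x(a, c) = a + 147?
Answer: -24949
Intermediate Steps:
x(a, c) = 147 + a
Y = -24943 (Y = -17905 - 7038 = -24943)
m = 64 (m = 147 - 83 = 64)
(m + z(-70)) + Y = (64 - 70) - 24943 = -6 - 24943 = -24949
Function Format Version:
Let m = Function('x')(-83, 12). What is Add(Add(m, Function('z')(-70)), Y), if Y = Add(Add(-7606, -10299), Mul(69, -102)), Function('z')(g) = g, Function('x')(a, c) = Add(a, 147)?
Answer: -24949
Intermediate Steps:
Function('x')(a, c) = Add(147, a)
Y = -24943 (Y = Add(-17905, -7038) = -24943)
m = 64 (m = Add(147, -83) = 64)
Add(Add(m, Function('z')(-70)), Y) = Add(Add(64, -70), -24943) = Add(-6, -24943) = -24949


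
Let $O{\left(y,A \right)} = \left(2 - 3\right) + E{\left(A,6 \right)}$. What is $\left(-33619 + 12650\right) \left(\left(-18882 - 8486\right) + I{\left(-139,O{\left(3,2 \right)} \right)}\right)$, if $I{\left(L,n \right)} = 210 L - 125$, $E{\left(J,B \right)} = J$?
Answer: $1188585827$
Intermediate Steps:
$O{\left(y,A \right)} = -1 + A$ ($O{\left(y,A \right)} = \left(2 - 3\right) + A = -1 + A$)
$I{\left(L,n \right)} = -125 + 210 L$
$\left(-33619 + 12650\right) \left(\left(-18882 - 8486\right) + I{\left(-139,O{\left(3,2 \right)} \right)}\right) = \left(-33619 + 12650\right) \left(\left(-18882 - 8486\right) + \left(-125 + 210 \left(-139\right)\right)\right) = - 20969 \left(-27368 - 29315\right) = \left(-20969\right) \left(-56683\right) = 1188585827$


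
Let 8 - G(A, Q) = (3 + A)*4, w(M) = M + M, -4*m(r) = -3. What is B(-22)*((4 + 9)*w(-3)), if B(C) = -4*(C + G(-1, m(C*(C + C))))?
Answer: -6864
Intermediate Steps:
m(r) = ¾ (m(r) = -¼*(-3) = ¾)
w(M) = 2*M
G(A, Q) = -4 - 4*A (G(A, Q) = 8 - (3 + A)*4 = 8 - (12 + 4*A) = 8 + (-12 - 4*A) = -4 - 4*A)
B(C) = -4*C (B(C) = -4*(C + (-4 - 4*(-1))) = -4*(C + (-4 + 4)) = -4*(C + 0) = -4*C)
B(-22)*((4 + 9)*w(-3)) = (-4*(-22))*((4 + 9)*(2*(-3))) = 88*(13*(-6)) = 88*(-78) = -6864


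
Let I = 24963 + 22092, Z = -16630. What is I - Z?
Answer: 63685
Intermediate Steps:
I = 47055
I - Z = 47055 - 1*(-16630) = 47055 + 16630 = 63685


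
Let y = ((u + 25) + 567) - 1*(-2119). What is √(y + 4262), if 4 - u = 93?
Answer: 2*√1721 ≈ 82.970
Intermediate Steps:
u = -89 (u = 4 - 1*93 = 4 - 93 = -89)
y = 2622 (y = ((-89 + 25) + 567) - 1*(-2119) = (-64 + 567) + 2119 = 503 + 2119 = 2622)
√(y + 4262) = √(2622 + 4262) = √6884 = 2*√1721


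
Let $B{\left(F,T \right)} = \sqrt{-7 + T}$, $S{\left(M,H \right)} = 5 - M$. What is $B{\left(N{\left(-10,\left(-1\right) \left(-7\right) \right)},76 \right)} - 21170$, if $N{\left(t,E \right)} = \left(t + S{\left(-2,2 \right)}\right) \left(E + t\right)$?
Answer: $-21170 + \sqrt{69} \approx -21162.0$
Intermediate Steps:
$N{\left(t,E \right)} = \left(7 + t\right) \left(E + t\right)$ ($N{\left(t,E \right)} = \left(t + \left(5 - -2\right)\right) \left(E + t\right) = \left(t + \left(5 + 2\right)\right) \left(E + t\right) = \left(t + 7\right) \left(E + t\right) = \left(7 + t\right) \left(E + t\right)$)
$B{\left(N{\left(-10,\left(-1\right) \left(-7\right) \right)},76 \right)} - 21170 = \sqrt{-7 + 76} - 21170 = \sqrt{69} - 21170 = -21170 + \sqrt{69}$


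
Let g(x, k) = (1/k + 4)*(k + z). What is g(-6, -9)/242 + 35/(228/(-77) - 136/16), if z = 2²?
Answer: -2409659/768834 ≈ -3.1342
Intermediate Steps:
z = 4
g(x, k) = (4 + k)*(4 + 1/k) (g(x, k) = (1/k + 4)*(k + 4) = (4 + 1/k)*(4 + k) = (4 + k)*(4 + 1/k))
g(-6, -9)/242 + 35/(228/(-77) - 136/16) = (17 + 4*(-9) + 4/(-9))/242 + 35/(228/(-77) - 136/16) = (17 - 36 + 4*(-⅑))*(1/242) + 35/(228*(-1/77) - 136*1/16) = (17 - 36 - 4/9)*(1/242) + 35/(-228/77 - 17/2) = -175/9*1/242 + 35/(-1765/154) = -175/2178 + 35*(-154/1765) = -175/2178 - 1078/353 = -2409659/768834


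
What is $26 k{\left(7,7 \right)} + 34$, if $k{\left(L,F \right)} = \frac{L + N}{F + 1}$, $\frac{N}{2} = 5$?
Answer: $\frac{357}{4} \approx 89.25$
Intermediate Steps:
$N = 10$ ($N = 2 \cdot 5 = 10$)
$k{\left(L,F \right)} = \frac{10 + L}{1 + F}$ ($k{\left(L,F \right)} = \frac{L + 10}{F + 1} = \frac{10 + L}{1 + F}$)
$26 k{\left(7,7 \right)} + 34 = 26 \frac{10 + 7}{1 + 7} + 34 = 26 \cdot \frac{1}{8} \cdot 17 + 34 = 26 \cdot \frac{17}{8} + 34 = \frac{221}{4} + 34 = \frac{357}{4}$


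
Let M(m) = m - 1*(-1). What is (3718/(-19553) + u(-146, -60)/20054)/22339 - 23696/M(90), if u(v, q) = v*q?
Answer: -103782270105031250/398556168975419 ≈ -260.40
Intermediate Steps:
u(v, q) = q*v
M(m) = 1 + m (M(m) = m + 1 = 1 + m)
(3718/(-19553) + u(-146, -60)/20054)/22339 - 23696/M(90) = (3718/(-19553) - 60*(-146)/20054)/22339 - 23696/(1 + 90) = (3718*(-1/19553) + 8760*(1/20054))*(1/22339) - 23696/91 = (-3718/19553 + 4380/10027)*(1/22339) - 23696*1/91 = (48361754/196057931)*(1/22339) - 23696/91 = 48361754/4379738120609 - 23696/91 = -103782270105031250/398556168975419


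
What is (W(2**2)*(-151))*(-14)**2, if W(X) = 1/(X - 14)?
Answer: 14798/5 ≈ 2959.6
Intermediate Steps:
W(X) = 1/(-14 + X)
(W(2**2)*(-151))*(-14)**2 = (-151/(-14 + 2**2))*(-14)**2 = (-151/(-14 + 4))*196 = (-151/(-10))*196 = -1/10*(-151)*196 = (151/10)*196 = 14798/5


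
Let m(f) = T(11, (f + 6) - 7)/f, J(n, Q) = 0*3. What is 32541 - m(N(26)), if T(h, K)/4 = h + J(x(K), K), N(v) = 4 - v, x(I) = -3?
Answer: 32543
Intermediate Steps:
J(n, Q) = 0
T(h, K) = 4*h (T(h, K) = 4*(h + 0) = 4*h)
m(f) = 44/f (m(f) = (4*11)/f = 44/f)
32541 - m(N(26)) = 32541 - 44/(4 - 1*26) = 32541 - 44/(4 - 26) = 32541 - 44/(-22) = 32541 - 44*(-1)/22 = 32541 - 1*(-2) = 32541 + 2 = 32543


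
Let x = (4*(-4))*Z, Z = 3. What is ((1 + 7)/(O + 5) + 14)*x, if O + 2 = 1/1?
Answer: -768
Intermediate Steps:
O = -1 (O = -2 + 1/1 = -2 + 1 = -1)
x = -48 (x = (4*(-4))*3 = -16*3 = -48)
((1 + 7)/(O + 5) + 14)*x = ((1 + 7)/(-1 + 5) + 14)*(-48) = (8/4 + 14)*(-48) = (8*(1/4) + 14)*(-48) = (2 + 14)*(-48) = 16*(-48) = -768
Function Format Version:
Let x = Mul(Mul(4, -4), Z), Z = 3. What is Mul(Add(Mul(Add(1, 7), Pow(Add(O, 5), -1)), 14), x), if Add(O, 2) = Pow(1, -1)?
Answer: -768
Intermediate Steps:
O = -1 (O = Add(-2, Pow(1, -1)) = Add(-2, 1) = -1)
x = -48 (x = Mul(Mul(4, -4), 3) = Mul(-16, 3) = -48)
Mul(Add(Mul(Add(1, 7), Pow(Add(O, 5), -1)), 14), x) = Mul(Add(Mul(Add(1, 7), Pow(Add(-1, 5), -1)), 14), -48) = Mul(Add(Mul(8, Pow(4, -1)), 14), -48) = Mul(Add(Mul(8, Rational(1, 4)), 14), -48) = Mul(Add(2, 14), -48) = Mul(16, -48) = -768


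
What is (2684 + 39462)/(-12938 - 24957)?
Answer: -3242/2915 ≈ -1.1122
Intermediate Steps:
(2684 + 39462)/(-12938 - 24957) = 42146/(-37895) = 42146*(-1/37895) = -3242/2915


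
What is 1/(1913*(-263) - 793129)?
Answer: -1/1296248 ≈ -7.7146e-7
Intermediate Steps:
1/(1913*(-263) - 793129) = 1/(-503119 - 793129) = 1/(-1296248) = -1/1296248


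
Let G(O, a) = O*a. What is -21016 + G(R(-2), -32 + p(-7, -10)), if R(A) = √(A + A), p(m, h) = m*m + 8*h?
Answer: -21016 - 126*I ≈ -21016.0 - 126.0*I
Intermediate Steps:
p(m, h) = m² + 8*h
R(A) = √2*√A (R(A) = √(2*A) = √2*√A)
-21016 + G(R(-2), -32 + p(-7, -10)) = -21016 + (√2*√(-2))*(-32 + ((-7)² + 8*(-10))) = -21016 + (√2*(I*√2))*(-32 + (49 - 80)) = -21016 + (2*I)*(-32 - 31) = -21016 + (2*I)*(-63) = -21016 - 126*I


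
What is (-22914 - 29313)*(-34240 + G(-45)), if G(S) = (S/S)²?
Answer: 1788200253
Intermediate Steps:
G(S) = 1 (G(S) = 1² = 1)
(-22914 - 29313)*(-34240 + G(-45)) = (-22914 - 29313)*(-34240 + 1) = -52227*(-34239) = 1788200253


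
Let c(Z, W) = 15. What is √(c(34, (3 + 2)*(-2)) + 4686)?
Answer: √4701 ≈ 68.564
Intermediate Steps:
√(c(34, (3 + 2)*(-2)) + 4686) = √(15 + 4686) = √4701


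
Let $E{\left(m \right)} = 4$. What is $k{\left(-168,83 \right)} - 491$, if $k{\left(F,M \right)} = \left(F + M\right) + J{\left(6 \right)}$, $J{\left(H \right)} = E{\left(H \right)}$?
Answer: $-572$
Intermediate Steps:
$J{\left(H \right)} = 4$
$k{\left(F,M \right)} = 4 + F + M$ ($k{\left(F,M \right)} = \left(F + M\right) + 4 = 4 + F + M$)
$k{\left(-168,83 \right)} - 491 = \left(4 - 168 + 83\right) - 491 = -81 - 491 = -572$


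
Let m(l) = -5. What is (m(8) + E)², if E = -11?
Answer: 256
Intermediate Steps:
(m(8) + E)² = (-5 - 11)² = (-16)² = 256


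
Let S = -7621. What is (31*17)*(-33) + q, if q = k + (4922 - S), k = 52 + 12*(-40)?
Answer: -5276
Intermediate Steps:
k = -428 (k = 52 - 480 = -428)
q = 12115 (q = -428 + (4922 - 1*(-7621)) = -428 + (4922 + 7621) = -428 + 12543 = 12115)
(31*17)*(-33) + q = (31*17)*(-33) + 12115 = 527*(-33) + 12115 = -17391 + 12115 = -5276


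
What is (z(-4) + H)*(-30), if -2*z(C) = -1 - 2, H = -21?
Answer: 585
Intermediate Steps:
z(C) = 3/2 (z(C) = -(-1 - 2)/2 = -1/2*(-3) = 3/2)
(z(-4) + H)*(-30) = (3/2 - 21)*(-30) = -39/2*(-30) = 585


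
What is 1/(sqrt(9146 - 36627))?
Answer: -I*sqrt(27481)/27481 ≈ -0.0060323*I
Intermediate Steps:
1/(sqrt(9146 - 36627)) = 1/(sqrt(-27481)) = 1/(I*sqrt(27481)) = -I*sqrt(27481)/27481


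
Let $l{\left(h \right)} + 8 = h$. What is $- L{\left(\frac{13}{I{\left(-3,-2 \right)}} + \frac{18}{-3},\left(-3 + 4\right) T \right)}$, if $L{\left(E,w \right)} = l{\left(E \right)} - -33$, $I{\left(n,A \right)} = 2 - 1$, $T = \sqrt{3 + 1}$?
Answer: $-32$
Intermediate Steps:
$l{\left(h \right)} = -8 + h$
$T = 2$ ($T = \sqrt{4} = 2$)
$I{\left(n,A \right)} = 1$ ($I{\left(n,A \right)} = 2 - 1 = 1$)
$L{\left(E,w \right)} = 25 + E$ ($L{\left(E,w \right)} = \left(-8 + E\right) - -33 = \left(-8 + E\right) + 33 = 25 + E$)
$- L{\left(\frac{13}{I{\left(-3,-2 \right)}} + \frac{18}{-3},\left(-3 + 4\right) T \right)} = - (25 + \left(\frac{13}{1} + \frac{18}{-3}\right)) = - (25 + \left(13 \cdot 1 + 18 \left(- \frac{1}{3}\right)\right)) = - (25 + \left(13 - 6\right)) = - (25 + 7) = \left(-1\right) 32 = -32$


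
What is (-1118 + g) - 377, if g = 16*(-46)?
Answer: -2231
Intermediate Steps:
g = -736
(-1118 + g) - 377 = (-1118 - 736) - 377 = -1854 - 377 = -2231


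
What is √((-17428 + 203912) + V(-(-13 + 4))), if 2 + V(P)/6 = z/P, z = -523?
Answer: √1675110/3 ≈ 431.42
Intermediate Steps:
V(P) = -12 - 3138/P (V(P) = -12 + 6*(-523/P) = -12 - 3138/P)
√((-17428 + 203912) + V(-(-13 + 4))) = √((-17428 + 203912) + (-12 - 3138*(-1/(-13 + 4)))) = √(186484 + (-12 - 3138/((-1*(-9))))) = √(186484 + (-12 - 3138/9)) = √(186484 + (-12 - 3138*⅑)) = √(186484 + (-12 - 1046/3)) = √(186484 - 1082/3) = √(558370/3) = √1675110/3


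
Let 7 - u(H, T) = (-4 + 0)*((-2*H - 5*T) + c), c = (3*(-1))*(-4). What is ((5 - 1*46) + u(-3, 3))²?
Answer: 484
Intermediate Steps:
c = 12 (c = -3*(-4) = 12)
u(H, T) = 55 - 20*T - 8*H (u(H, T) = 7 - (-4 + 0)*((-2*H - 5*T) + 12) = 7 - (-4)*((-5*T - 2*H) + 12) = 7 - (-4)*(12 - 5*T - 2*H) = 7 - (-48 + 8*H + 20*T) = 7 + (48 - 20*T - 8*H) = 55 - 20*T - 8*H)
((5 - 1*46) + u(-3, 3))² = ((5 - 1*46) + (55 - 20*3 - 8*(-3)))² = ((5 - 46) + (55 - 60 + 24))² = (-41 + 19)² = (-22)² = 484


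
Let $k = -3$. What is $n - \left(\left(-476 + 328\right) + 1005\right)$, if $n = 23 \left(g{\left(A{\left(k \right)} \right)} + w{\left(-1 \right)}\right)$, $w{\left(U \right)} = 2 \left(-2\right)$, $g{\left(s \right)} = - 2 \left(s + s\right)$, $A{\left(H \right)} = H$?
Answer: $-673$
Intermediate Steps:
$g{\left(s \right)} = - 4 s$ ($g{\left(s \right)} = - 2 \cdot 2 s = - 4 s$)
$w{\left(U \right)} = -4$
$n = 184$ ($n = 23 \left(\left(-4\right) \left(-3\right) - 4\right) = 23 \left(12 - 4\right) = 23 \cdot 8 = 184$)
$n - \left(\left(-476 + 328\right) + 1005\right) = 184 - \left(\left(-476 + 328\right) + 1005\right) = 184 - \left(-148 + 1005\right) = 184 - 857 = -673$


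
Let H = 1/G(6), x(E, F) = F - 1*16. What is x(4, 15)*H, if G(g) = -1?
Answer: 1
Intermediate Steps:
x(E, F) = -16 + F (x(E, F) = F - 16 = -16 + F)
H = -1 (H = 1/(-1) = -1)
x(4, 15)*H = (-16 + 15)*(-1) = -1*(-1) = 1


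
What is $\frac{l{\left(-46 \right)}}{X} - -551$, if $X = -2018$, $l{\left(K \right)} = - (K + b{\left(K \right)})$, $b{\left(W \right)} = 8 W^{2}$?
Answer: $\frac{564400}{1009} \approx 559.37$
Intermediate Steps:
$l{\left(K \right)} = - K - 8 K^{2}$ ($l{\left(K \right)} = - (K + 8 K^{2}) = - K - 8 K^{2}$)
$\frac{l{\left(-46 \right)}}{X} - -551 = \frac{\left(-46\right) \left(-1 - -368\right)}{-2018} - -551 = - 46 \left(-1 + 368\right) \left(- \frac{1}{2018}\right) + 551 = \left(-46\right) 367 \left(- \frac{1}{2018}\right) + 551 = \left(-16882\right) \left(- \frac{1}{2018}\right) + 551 = \frac{8441}{1009} + 551 = \frac{564400}{1009}$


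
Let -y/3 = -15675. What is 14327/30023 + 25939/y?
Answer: 1452493772/1411831575 ≈ 1.0288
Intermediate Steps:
y = 47025 (y = -3*(-15675) = 47025)
14327/30023 + 25939/y = 14327/30023 + 25939/47025 = 1452493772/1411831575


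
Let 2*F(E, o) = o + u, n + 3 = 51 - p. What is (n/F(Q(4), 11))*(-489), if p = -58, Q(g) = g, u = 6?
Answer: -103668/17 ≈ -6098.1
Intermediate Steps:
n = 106 (n = -3 + (51 - 1*(-58)) = -3 + (51 + 58) = -3 + 109 = 106)
F(E, o) = 3 + o/2 (F(E, o) = (o + 6)/2 = (6 + o)/2 = 3 + o/2)
(n/F(Q(4), 11))*(-489) = (106/(3 + (1/2)*11))*(-489) = (106/(3 + 11/2))*(-489) = (106/(17/2))*(-489) = (106*(2/17))*(-489) = (212/17)*(-489) = -103668/17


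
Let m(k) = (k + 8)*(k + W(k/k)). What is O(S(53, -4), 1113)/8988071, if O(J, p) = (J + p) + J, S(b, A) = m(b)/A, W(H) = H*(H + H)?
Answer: -1129/17976142 ≈ -6.2805e-5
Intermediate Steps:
W(H) = 2*H² (W(H) = H*(2*H) = 2*H²)
m(k) = (2 + k)*(8 + k) (m(k) = (k + 8)*(k + 2*(k/k)²) = (8 + k)*(k + 2*1²) = (8 + k)*(k + 2*1) = (8 + k)*(k + 2) = (8 + k)*(2 + k) = (2 + k)*(8 + k))
S(b, A) = (16 + b² + 10*b)/A
O(J, p) = p + 2*J
O(S(53, -4), 1113)/8988071 = (1113 + 2*((16 + 53² + 10*53)/(-4)))/8988071 = (1113 + 2*(-(16 + 2809 + 530)/4))*(1/8988071) = (1113 + 2*(-¼*3355))*(1/8988071) = (1113 + 2*(-3355/4))*(1/8988071) = (1113 - 3355/2)*(1/8988071) = -1129/2*1/8988071 = -1129/17976142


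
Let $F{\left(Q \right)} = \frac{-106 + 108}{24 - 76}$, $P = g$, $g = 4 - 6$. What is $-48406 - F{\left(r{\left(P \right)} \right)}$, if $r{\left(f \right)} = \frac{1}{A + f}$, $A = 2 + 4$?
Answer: $- \frac{1258555}{26} \approx -48406.0$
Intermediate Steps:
$g = -2$ ($g = 4 - 6 = -2$)
$A = 6$
$P = -2$
$r{\left(f \right)} = \frac{1}{6 + f}$
$F{\left(Q \right)} = - \frac{1}{26}$ ($F{\left(Q \right)} = \frac{2}{-52} = 2 \left(- \frac{1}{52}\right) = - \frac{1}{26}$)
$-48406 - F{\left(r{\left(P \right)} \right)} = -48406 - - \frac{1}{26} = -48406 + \frac{1}{26} = - \frac{1258555}{26}$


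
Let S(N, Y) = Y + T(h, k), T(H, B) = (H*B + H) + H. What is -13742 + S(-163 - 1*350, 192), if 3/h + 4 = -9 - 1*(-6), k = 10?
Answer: -94886/7 ≈ -13555.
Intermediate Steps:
h = -3/7 (h = 3/(-4 + (-9 - 1*(-6))) = 3/(-4 + (-9 + 6)) = 3/(-4 - 3) = 3/(-7) = 3*(-⅐) = -3/7 ≈ -0.42857)
T(H, B) = 2*H + B*H (T(H, B) = (B*H + H) + H = (H + B*H) + H = 2*H + B*H)
S(N, Y) = -36/7 + Y (S(N, Y) = Y - 3*(2 + 10)/7 = Y - 3/7*12 = Y - 36/7 = -36/7 + Y)
-13742 + S(-163 - 1*350, 192) = -13742 + (-36/7 + 192) = -13742 + 1308/7 = -94886/7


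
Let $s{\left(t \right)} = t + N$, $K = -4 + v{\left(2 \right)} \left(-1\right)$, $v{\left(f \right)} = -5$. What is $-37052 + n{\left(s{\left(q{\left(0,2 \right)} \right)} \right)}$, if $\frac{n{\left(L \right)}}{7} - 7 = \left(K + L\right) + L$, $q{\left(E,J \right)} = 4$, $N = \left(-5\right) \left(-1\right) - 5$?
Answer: $-36940$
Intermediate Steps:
$N = 0$ ($N = 5 - 5 = 0$)
$K = 1$ ($K = -4 - -5 = -4 + 5 = 1$)
$s{\left(t \right)} = t$ ($s{\left(t \right)} = t + 0 = t$)
$n{\left(L \right)} = 56 + 14 L$ ($n{\left(L \right)} = 49 + 7 \left(\left(1 + L\right) + L\right) = 49 + 7 \left(1 + 2 L\right) = 49 + \left(7 + 14 L\right) = 56 + 14 L$)
$-37052 + n{\left(s{\left(q{\left(0,2 \right)} \right)} \right)} = -37052 + \left(56 + 14 \cdot 4\right) = -37052 + \left(56 + 56\right) = -37052 + 112 = -36940$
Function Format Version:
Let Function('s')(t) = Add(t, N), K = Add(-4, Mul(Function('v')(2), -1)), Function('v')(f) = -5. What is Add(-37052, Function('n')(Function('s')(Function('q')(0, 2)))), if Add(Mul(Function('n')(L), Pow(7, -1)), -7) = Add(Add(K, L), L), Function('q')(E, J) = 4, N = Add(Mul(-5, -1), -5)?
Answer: -36940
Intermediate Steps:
N = 0 (N = Add(5, -5) = 0)
K = 1 (K = Add(-4, Mul(-5, -1)) = Add(-4, 5) = 1)
Function('s')(t) = t (Function('s')(t) = Add(t, 0) = t)
Function('n')(L) = Add(56, Mul(14, L)) (Function('n')(L) = Add(49, Mul(7, Add(Add(1, L), L))) = Add(49, Mul(7, Add(1, Mul(2, L)))) = Add(49, Add(7, Mul(14, L))) = Add(56, Mul(14, L)))
Add(-37052, Function('n')(Function('s')(Function('q')(0, 2)))) = Add(-37052, Add(56, Mul(14, 4))) = Add(-37052, Add(56, 56)) = Add(-37052, 112) = -36940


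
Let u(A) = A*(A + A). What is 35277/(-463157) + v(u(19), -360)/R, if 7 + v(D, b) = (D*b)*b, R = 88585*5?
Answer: 43322527971076/205143814225 ≈ 211.18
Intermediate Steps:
u(A) = 2*A**2 (u(A) = A*(2*A) = 2*A**2)
R = 442925
v(D, b) = -7 + D*b**2 (v(D, b) = -7 + (D*b)*b = -7 + D*b**2)
35277/(-463157) + v(u(19), -360)/R = 35277/(-463157) + (-7 + (2*19**2)*(-360)**2)/442925 = 35277*(-1/463157) + (-7 + (2*361)*129600)*(1/442925) = -35277/463157 + (-7 + 722*129600)*(1/442925) = -35277/463157 + (-7 + 93571200)*(1/442925) = -35277/463157 + 93571193*(1/442925) = -35277/463157 + 93571193/442925 = 43322527971076/205143814225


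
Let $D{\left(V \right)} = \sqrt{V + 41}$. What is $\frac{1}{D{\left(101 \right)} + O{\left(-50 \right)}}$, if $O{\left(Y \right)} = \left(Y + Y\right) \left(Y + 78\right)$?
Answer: $- \frac{1400}{3919929} - \frac{\sqrt{142}}{7839858} \approx -0.00035867$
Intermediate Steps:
$O{\left(Y \right)} = 2 Y \left(78 + Y\right)$
$D{\left(V \right)} = \sqrt{41 + V}$
$\frac{1}{D{\left(101 \right)} + O{\left(-50 \right)}} = \frac{1}{\sqrt{41 + 101} + 2 \left(-50\right) \left(78 - 50\right)} = \frac{1}{\sqrt{142} + 2 \left(-50\right) 28} = \frac{1}{\sqrt{142} - 2800} = \frac{1}{-2800 + \sqrt{142}}$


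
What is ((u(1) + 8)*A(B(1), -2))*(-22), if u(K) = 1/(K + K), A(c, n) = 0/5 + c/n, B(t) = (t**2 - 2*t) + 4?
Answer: 561/2 ≈ 280.50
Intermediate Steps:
B(t) = 4 + t**2 - 2*t
A(c, n) = c/n (A(c, n) = 0*(1/5) + c/n = 0 + c/n = c/n)
u(K) = 1/(2*K)
((u(1) + 8)*A(B(1), -2))*(-22) = (((1/2)/1 + 8)*((4 + 1**2 - 2*1)/(-2)))*(-22) = (((1/2)*1 + 8)*((4 + 1 - 2)*(-1/2)))*(-22) = ((1/2 + 8)*(3*(-1/2)))*(-22) = ((17/2)*(-3/2))*(-22) = -51/4*(-22) = 561/2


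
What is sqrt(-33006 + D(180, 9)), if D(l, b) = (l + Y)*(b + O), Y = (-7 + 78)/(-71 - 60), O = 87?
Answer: 33*I*sqrt(248638)/131 ≈ 125.61*I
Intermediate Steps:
Y = -71/131 (Y = 71/(-131) = 71*(-1/131) = -71/131 ≈ -0.54198)
D(l, b) = (87 + b)*(-71/131 + l) (D(l, b) = (l - 71/131)*(b + 87) = (-71/131 + l)*(87 + b) = (87 + b)*(-71/131 + l))
sqrt(-33006 + D(180, 9)) = sqrt(-33006 + (-6177/131 + 87*180 - 71/131*9 + 9*180)) = sqrt(-33006 + (-6177/131 + 15660 - 639/131 + 1620)) = sqrt(-33006 + 2256864/131) = sqrt(-2066922/131) = 33*I*sqrt(248638)/131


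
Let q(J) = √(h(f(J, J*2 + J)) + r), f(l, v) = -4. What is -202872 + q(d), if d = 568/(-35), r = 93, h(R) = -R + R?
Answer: -202872 + √93 ≈ -2.0286e+5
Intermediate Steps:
h(R) = 0
d = -568/35 (d = 568*(-1/35) = -568/35 ≈ -16.229)
q(J) = √93 (q(J) = √(0 + 93) = √93)
-202872 + q(d) = -202872 + √93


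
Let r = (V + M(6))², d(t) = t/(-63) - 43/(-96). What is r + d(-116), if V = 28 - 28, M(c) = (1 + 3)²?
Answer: 520711/2016 ≈ 258.29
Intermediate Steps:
M(c) = 16 (M(c) = 4² = 16)
V = 0
d(t) = 43/96 - t/63 (d(t) = t*(-1/63) - 43*(-1/96) = -t/63 + 43/96 = 43/96 - t/63)
r = 256 (r = (0 + 16)² = 16² = 256)
r + d(-116) = 256 + (43/96 - 1/63*(-116)) = 256 + (43/96 + 116/63) = 256 + 4615/2016 = 520711/2016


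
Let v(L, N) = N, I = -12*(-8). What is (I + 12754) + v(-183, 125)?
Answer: 12975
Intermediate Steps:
I = 96
(I + 12754) + v(-183, 125) = (96 + 12754) + 125 = 12850 + 125 = 12975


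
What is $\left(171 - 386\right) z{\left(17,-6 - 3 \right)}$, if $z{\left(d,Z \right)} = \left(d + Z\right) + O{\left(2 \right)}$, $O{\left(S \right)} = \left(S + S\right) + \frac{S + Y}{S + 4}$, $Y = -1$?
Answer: $- \frac{15695}{6} \approx -2615.8$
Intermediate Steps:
$O{\left(S \right)} = 2 S + \frac{-1 + S}{4 + S}$ ($O{\left(S \right)} = \left(S + S\right) + \frac{S - 1}{S + 4} = 2 S + \frac{-1 + S}{4 + S}$)
$z{\left(d,Z \right)} = \frac{25}{6} + Z + d$ ($z{\left(d,Z \right)} = \left(d + Z\right) + \frac{-1 + 2 \cdot 2^{2} + 9 \cdot 2}{4 + 2} = \left(Z + d\right) + \frac{-1 + 2 \cdot 4 + 18}{6} = \left(Z + d\right) + \frac{-1 + 8 + 18}{6} = \left(Z + d\right) + \frac{1}{6} \cdot 25 = \left(Z + d\right) + \frac{25}{6} = \frac{25}{6} + Z + d$)
$\left(171 - 386\right) z{\left(17,-6 - 3 \right)} = \left(171 - 386\right) \left(\frac{25}{6} - 9 + 17\right) = - 215 \left(\frac{25}{6} - 9 + 17\right) = \left(-215\right) \frac{73}{6} = - \frac{15695}{6}$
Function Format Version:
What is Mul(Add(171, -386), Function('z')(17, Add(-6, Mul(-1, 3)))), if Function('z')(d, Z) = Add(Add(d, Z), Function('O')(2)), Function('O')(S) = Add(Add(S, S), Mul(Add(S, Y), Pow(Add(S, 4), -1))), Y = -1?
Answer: Rational(-15695, 6) ≈ -2615.8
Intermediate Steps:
Function('O')(S) = Add(Mul(2, S), Mul(Pow(Add(4, S), -1), Add(-1, S))) (Function('O')(S) = Add(Add(S, S), Mul(Add(S, -1), Pow(Add(S, 4), -1))) = Add(Mul(2, S), Mul(Add(-1, S), Pow(Add(4, S), -1))) = Add(Mul(2, S), Mul(Pow(Add(4, S), -1), Add(-1, S))))
Function('z')(d, Z) = Add(Rational(25, 6), Z, d) (Function('z')(d, Z) = Add(Add(d, Z), Mul(Pow(Add(4, 2), -1), Add(-1, Mul(2, Pow(2, 2)), Mul(9, 2)))) = Add(Add(Z, d), Mul(Pow(6, -1), Add(-1, Mul(2, 4), 18))) = Add(Add(Z, d), Mul(Rational(1, 6), Add(-1, 8, 18))) = Add(Add(Z, d), Mul(Rational(1, 6), 25)) = Add(Add(Z, d), Rational(25, 6)) = Add(Rational(25, 6), Z, d))
Mul(Add(171, -386), Function('z')(17, Add(-6, Mul(-1, 3)))) = Mul(Add(171, -386), Add(Rational(25, 6), Add(-6, Mul(-1, 3)), 17)) = Mul(-215, Add(Rational(25, 6), Add(-6, -3), 17)) = Mul(-215, Add(Rational(25, 6), -9, 17)) = Mul(-215, Rational(73, 6)) = Rational(-15695, 6)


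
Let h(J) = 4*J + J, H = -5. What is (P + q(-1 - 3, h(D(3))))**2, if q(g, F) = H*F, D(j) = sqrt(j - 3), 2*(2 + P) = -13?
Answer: 289/4 ≈ 72.250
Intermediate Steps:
P = -17/2 (P = -2 + (1/2)*(-13) = -2 - 13/2 = -17/2 ≈ -8.5000)
D(j) = sqrt(-3 + j)
h(J) = 5*J
q(g, F) = -5*F
(P + q(-1 - 3, h(D(3))))**2 = (-17/2 - 25*sqrt(-3 + 3))**2 = (-17/2 - 25*sqrt(0))**2 = (-17/2 - 25*0)**2 = (-17/2 - 5*0)**2 = (-17/2 + 0)**2 = (-17/2)**2 = 289/4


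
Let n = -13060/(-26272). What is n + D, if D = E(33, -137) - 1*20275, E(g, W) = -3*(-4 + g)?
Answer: -133734351/6568 ≈ -20362.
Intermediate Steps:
E(g, W) = 12 - 3*g
n = 3265/6568 (n = -13060*(-1/26272) = 3265/6568 ≈ 0.49711)
D = -20362 (D = (12 - 3*33) - 1*20275 = (12 - 99) - 20275 = -87 - 20275 = -20362)
n + D = 3265/6568 - 20362 = -133734351/6568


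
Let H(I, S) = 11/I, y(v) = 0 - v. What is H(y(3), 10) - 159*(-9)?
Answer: 4282/3 ≈ 1427.3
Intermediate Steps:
y(v) = -v
H(y(3), 10) - 159*(-9) = 11/((-1*3)) - 159*(-9) = 11/(-3) + 1431 = 11*(-1/3) + 1431 = -11/3 + 1431 = 4282/3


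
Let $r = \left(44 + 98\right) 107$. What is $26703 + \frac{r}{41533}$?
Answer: $\frac{1109070893}{41533} \approx 26703.0$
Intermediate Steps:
$r = 15194$ ($r = 142 \cdot 107 = 15194$)
$26703 + \frac{r}{41533} = 26703 + \frac{15194}{41533} = \frac{1109070893}{41533}$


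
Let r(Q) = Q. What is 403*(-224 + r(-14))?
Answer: -95914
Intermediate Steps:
403*(-224 + r(-14)) = 403*(-224 - 14) = 403*(-238) = -95914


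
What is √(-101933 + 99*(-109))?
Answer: 2*I*√28181 ≈ 335.74*I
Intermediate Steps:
√(-101933 + 99*(-109)) = √(-101933 - 10791) = √(-112724) = 2*I*√28181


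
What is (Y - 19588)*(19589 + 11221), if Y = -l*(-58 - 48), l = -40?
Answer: -734140680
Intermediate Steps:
Y = -4240 (Y = -(-40)*(-58 - 48) = -(-40)*(-106) = -1*4240 = -4240)
(Y - 19588)*(19589 + 11221) = (-4240 - 19588)*(19589 + 11221) = -23828*30810 = -734140680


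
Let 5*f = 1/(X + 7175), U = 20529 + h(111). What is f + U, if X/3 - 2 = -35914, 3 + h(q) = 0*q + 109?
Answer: 10375381174/502805 ≈ 20635.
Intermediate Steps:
h(q) = 106 (h(q) = -3 + (0*q + 109) = -3 + (0 + 109) = -3 + 109 = 106)
X = -107736 (X = 6 + 3*(-35914) = 6 - 107742 = -107736)
U = 20635 (U = 20529 + 106 = 20635)
f = -1/502805 (f = 1/(5*(-107736 + 7175)) = (⅕)/(-100561) = (⅕)*(-1/100561) = -1/502805 ≈ -1.9888e-6)
f + U = -1/502805 + 20635 = 10375381174/502805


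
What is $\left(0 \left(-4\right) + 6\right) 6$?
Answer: $36$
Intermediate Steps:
$\left(0 \left(-4\right) + 6\right) 6 = \left(0 + 6\right) 6 = 6 \cdot 6 = 36$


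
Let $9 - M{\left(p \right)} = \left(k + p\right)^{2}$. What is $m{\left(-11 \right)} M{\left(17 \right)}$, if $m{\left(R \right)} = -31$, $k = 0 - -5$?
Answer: $14725$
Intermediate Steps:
$k = 5$ ($k = 0 + 5 = 5$)
$M{\left(p \right)} = 9 - \left(5 + p\right)^{2}$
$m{\left(-11 \right)} M{\left(17 \right)} = - 31 \left(9 - \left(5 + 17\right)^{2}\right) = - 31 \left(9 - 22^{2}\right) = - 31 \left(9 - 484\right) = \left(-31\right) \left(-475\right) = 14725$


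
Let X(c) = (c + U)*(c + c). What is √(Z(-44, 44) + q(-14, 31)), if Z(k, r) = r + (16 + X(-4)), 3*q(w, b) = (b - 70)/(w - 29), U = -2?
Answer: √200251/43 ≈ 10.407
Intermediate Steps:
X(c) = 2*c*(-2 + c) (X(c) = (c - 2)*(c + c) = (-2 + c)*(2*c) = 2*c*(-2 + c))
q(w, b) = (-70 + b)/(3*(-29 + w)) (q(w, b) = ((b - 70)/(w - 29))/3 = ((-70 + b)/(-29 + w))/3 = (-70 + b)/(3*(-29 + w)))
Z(k, r) = 64 + r (Z(k, r) = r + (16 + 2*(-4)*(-2 - 4)) = r + (16 + 2*(-4)*(-6)) = r + (16 + 48) = r + 64 = 64 + r)
√(Z(-44, 44) + q(-14, 31)) = √((64 + 44) + (-70 + 31)/(3*(-29 - 14))) = √(108 + (⅓)*(-39)/(-43)) = √(108 + (⅓)*(-1/43)*(-39)) = √(108 + 13/43) = √(4657/43) = √200251/43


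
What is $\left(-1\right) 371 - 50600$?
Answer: $-50971$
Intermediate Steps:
$\left(-1\right) 371 - 50600 = -371 - 50600 = -50971$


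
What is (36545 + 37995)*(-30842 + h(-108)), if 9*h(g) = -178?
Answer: -20703932240/9 ≈ -2.3004e+9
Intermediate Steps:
h(g) = -178/9 (h(g) = (⅑)*(-178) = -178/9)
(36545 + 37995)*(-30842 + h(-108)) = (36545 + 37995)*(-30842 - 178/9) = 74540*(-277756/9) = -20703932240/9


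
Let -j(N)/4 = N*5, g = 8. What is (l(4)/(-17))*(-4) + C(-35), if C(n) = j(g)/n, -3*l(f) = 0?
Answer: 32/7 ≈ 4.5714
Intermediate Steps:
l(f) = 0 (l(f) = -⅓*0 = 0)
j(N) = -20*N (j(N) = -4*N*5 = -20*N)
C(n) = -160/n (C(n) = (-20*8)/n = -160/n)
(l(4)/(-17))*(-4) + C(-35) = (0/(-17))*(-4) - 160/(-35) = (0*(-1/17))*(-4) - 160*(-1/35) = 0*(-4) + 32/7 = 0 + 32/7 = 32/7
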